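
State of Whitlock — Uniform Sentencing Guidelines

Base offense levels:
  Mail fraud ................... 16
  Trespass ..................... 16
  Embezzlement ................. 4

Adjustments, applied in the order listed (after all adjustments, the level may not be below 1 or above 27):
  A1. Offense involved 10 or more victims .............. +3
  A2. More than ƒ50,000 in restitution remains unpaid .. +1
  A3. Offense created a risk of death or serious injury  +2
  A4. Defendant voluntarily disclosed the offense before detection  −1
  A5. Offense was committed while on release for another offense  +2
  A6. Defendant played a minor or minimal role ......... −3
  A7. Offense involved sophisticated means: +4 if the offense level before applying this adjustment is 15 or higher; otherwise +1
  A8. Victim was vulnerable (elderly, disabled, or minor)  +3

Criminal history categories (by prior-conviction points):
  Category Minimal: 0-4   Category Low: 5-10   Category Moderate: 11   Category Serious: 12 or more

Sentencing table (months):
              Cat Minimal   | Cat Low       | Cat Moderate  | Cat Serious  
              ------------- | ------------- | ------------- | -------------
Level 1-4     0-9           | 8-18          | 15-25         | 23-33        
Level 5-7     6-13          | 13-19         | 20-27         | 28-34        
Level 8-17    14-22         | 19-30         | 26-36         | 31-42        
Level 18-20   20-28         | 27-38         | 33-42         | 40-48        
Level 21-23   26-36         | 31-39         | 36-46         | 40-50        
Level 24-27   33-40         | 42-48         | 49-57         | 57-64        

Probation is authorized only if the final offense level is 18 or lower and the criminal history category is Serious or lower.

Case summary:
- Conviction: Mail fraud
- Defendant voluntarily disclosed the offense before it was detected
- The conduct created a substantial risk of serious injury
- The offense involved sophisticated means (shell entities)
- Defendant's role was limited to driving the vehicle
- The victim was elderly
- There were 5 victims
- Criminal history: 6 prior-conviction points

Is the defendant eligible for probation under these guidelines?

Base offense level for mail fraud: 16.
A3 applies: 16 + 2 = 18.
A4 applies: 18 − 1 = 17.
A5 does not apply.
A6 applies: 17 − 3 = 14.
A7 applies (level before this adjustment is 14 < 15, so +1): 14 + 1 = 15.
A8 applies: 15 + 3 = 18.
Final offense level: 18.
Criminal history: 6 prior points → Category Low (5-10).
Level 18 falls in the 18-20 band.
Grid: Level 18-20 × Category Low = 27-38 months.
Probation check: level 18 ≤ 18 and category Low ≤ Serious → eligible.

Yes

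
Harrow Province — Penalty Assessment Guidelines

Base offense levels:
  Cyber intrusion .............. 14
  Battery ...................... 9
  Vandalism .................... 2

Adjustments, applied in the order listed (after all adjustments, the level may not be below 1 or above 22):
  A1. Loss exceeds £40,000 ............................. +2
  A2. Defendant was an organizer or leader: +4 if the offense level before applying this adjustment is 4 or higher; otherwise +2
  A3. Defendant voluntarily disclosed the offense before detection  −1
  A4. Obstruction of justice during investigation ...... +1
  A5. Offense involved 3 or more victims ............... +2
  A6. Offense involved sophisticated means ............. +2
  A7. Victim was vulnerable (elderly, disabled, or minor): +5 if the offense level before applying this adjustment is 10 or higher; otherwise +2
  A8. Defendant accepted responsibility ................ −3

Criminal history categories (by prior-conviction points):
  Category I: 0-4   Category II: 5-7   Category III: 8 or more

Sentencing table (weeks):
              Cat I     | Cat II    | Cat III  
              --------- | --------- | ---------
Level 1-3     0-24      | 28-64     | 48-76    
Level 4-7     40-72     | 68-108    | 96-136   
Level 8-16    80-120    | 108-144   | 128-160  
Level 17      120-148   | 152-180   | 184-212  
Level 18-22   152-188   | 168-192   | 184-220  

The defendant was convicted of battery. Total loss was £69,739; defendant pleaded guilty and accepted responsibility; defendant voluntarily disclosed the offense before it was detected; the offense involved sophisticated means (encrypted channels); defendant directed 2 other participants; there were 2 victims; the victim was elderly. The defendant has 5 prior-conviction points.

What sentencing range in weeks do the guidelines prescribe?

Base offense level for battery: 9.
A1 applies: 9 + 2 = 11.
A2 applies (level before this adjustment is 11 ≥ 4, so +4): 11 + 4 = 15.
A3 applies: 15 − 1 = 14.
A4 does not apply.
A6 applies: 14 + 2 = 16.
A7 applies (level before this adjustment is 16 ≥ 10, so +5): 16 + 5 = 21.
A8 applies: 21 − 3 = 18.
Final offense level: 18.
Criminal history: 5 prior points → Category II (5-7).
Level 18 falls in the 18-22 band.
Grid: Level 18-22 × Category II = 168-192 weeks.

168-192 weeks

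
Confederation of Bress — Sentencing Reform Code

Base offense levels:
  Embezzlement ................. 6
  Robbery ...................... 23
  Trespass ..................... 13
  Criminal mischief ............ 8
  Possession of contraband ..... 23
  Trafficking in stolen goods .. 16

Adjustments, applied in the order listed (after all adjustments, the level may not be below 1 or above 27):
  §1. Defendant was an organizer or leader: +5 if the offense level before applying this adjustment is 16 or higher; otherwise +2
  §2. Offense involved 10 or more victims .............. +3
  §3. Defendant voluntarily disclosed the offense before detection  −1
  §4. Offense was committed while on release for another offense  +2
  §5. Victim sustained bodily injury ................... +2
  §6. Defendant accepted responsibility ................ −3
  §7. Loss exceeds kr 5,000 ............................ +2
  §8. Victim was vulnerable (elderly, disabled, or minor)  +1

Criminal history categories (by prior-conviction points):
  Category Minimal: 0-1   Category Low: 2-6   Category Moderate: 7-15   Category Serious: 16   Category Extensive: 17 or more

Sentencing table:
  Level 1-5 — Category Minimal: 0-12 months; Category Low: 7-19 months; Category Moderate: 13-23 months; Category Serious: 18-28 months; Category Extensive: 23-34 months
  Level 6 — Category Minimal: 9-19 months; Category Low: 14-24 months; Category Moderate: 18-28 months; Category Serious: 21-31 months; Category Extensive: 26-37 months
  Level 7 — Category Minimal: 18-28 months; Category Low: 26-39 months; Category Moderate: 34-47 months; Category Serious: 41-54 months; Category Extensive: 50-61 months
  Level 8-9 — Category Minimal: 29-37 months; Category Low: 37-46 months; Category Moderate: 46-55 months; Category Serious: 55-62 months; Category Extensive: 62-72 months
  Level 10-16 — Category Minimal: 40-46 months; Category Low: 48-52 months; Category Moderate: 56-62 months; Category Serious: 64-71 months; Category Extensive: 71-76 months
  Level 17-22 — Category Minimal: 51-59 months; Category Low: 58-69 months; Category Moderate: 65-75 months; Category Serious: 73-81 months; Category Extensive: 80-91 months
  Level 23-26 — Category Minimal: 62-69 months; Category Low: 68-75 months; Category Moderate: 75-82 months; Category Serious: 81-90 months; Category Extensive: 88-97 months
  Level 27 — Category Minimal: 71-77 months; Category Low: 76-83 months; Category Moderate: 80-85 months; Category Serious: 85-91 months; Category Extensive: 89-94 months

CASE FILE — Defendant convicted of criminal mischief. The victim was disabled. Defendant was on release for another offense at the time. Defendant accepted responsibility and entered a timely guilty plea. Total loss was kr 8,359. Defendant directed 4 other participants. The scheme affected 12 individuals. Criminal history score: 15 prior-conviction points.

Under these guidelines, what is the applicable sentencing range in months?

56-62 months

Base offense level for criminal mischief: 8.
§1 applies (level before this adjustment is 8 < 16, so +2): 8 + 2 = 10.
§2 applies: 10 + 3 = 13.
§4 applies: 13 + 2 = 15.
§6 applies: 15 − 3 = 12.
§7 applies: 12 + 2 = 14.
§8 applies: 14 + 1 = 15.
Final offense level: 15.
Criminal history: 15 prior points → Category Moderate (7-15).
Level 15 falls in the 10-16 band.
Grid: Level 10-16 × Category Moderate = 56-62 months.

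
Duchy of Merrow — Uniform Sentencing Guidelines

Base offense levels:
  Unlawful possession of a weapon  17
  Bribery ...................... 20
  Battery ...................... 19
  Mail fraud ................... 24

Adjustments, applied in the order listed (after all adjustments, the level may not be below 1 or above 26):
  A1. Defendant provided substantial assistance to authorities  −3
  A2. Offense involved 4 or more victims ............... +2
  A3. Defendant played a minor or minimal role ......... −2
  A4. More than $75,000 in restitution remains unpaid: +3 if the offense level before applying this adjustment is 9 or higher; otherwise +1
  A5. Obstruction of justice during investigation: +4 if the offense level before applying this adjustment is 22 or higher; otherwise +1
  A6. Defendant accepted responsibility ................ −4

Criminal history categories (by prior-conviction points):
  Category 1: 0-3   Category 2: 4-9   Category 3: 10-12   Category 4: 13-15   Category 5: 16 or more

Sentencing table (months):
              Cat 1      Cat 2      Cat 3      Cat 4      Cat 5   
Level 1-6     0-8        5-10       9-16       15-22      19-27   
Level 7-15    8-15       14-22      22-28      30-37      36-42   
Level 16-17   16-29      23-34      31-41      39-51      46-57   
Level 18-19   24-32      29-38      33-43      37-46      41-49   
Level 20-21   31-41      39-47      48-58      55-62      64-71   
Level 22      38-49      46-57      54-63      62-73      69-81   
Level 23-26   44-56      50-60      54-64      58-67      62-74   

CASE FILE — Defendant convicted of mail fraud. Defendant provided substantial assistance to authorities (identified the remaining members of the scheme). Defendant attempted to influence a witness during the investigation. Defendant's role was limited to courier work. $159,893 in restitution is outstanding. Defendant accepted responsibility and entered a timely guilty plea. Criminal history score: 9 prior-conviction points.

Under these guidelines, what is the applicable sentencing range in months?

46-57 months

Base offense level for mail fraud: 24.
A1 applies: 24 − 3 = 21.
A3 applies: 21 − 2 = 19.
A4 applies (level before this adjustment is 19 ≥ 9, so +3): 19 + 3 = 22.
A5 applies (level before this adjustment is 22 ≥ 22, so +4): 22 + 4 = 26.
A6 applies: 26 − 4 = 22.
Final offense level: 22.
Criminal history: 9 prior points → Category 2 (4-9).
Level 22 falls in the 22 band.
Grid: Level 22 × Category 2 = 46-57 months.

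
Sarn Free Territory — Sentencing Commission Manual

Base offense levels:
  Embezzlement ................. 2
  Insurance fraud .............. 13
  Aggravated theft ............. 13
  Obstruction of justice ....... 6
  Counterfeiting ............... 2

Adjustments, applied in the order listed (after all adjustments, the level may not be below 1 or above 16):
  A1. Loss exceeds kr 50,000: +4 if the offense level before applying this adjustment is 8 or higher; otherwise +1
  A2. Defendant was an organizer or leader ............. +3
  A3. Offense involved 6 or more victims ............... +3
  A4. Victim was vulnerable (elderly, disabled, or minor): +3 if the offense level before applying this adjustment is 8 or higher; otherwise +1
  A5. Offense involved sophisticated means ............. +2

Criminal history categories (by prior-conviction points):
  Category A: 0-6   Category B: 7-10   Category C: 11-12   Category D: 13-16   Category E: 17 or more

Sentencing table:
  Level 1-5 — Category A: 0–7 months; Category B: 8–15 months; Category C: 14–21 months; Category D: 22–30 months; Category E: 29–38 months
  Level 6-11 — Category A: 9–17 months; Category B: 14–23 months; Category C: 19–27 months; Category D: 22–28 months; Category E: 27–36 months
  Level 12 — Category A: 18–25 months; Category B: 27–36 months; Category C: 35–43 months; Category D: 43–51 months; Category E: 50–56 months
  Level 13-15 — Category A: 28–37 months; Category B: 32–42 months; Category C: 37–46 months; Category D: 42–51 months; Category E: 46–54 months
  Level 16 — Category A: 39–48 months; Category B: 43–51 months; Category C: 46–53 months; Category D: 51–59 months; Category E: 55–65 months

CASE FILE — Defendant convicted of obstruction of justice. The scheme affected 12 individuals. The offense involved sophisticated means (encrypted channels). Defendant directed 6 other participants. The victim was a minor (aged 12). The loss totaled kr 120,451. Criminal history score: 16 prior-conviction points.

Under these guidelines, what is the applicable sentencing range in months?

51-59 months

Base offense level for obstruction of justice: 6.
A1 applies (level before this adjustment is 6 < 8, so +1): 6 + 1 = 7.
A2 applies: 7 + 3 = 10.
A3 applies: 10 + 3 = 13.
A4 applies (level before this adjustment is 13 ≥ 8, so +3): 13 + 3 = 16.
A5 applies: 16 + 2 = 18.
Level 18 exceeds the maximum of 16; capped at 16.
Final offense level: 16.
Criminal history: 16 prior points → Category D (13-16).
Level 16 falls in the 16 band.
Grid: Level 16 × Category D = 51-59 months.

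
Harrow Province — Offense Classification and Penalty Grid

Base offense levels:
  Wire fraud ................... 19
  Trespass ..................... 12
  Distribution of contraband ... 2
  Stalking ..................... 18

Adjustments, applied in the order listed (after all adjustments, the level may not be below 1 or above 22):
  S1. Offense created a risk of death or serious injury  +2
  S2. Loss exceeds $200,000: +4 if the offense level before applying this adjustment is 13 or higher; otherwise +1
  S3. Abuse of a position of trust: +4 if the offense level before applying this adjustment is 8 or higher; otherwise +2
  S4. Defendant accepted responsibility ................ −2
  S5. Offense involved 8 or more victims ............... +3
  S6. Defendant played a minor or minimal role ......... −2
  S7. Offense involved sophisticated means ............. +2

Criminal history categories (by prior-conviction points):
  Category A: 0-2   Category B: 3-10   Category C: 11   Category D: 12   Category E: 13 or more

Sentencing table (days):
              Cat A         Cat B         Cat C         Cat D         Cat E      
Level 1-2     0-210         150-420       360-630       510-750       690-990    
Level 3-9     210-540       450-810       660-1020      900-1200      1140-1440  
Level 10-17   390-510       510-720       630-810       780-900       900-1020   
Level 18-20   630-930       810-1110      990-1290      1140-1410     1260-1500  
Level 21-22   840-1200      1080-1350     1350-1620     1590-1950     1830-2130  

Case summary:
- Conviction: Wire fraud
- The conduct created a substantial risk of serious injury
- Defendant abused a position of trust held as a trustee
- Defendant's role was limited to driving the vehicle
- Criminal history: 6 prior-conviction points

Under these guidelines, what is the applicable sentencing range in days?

1080-1350 days

Base offense level for wire fraud: 19.
S1 applies: 19 + 2 = 21.
S3 applies (level before this adjustment is 21 ≥ 8, so +4): 21 + 4 = 25.
S4 does not apply.
S6 applies: 25 − 2 = 23.
Level 23 exceeds the maximum of 22; capped at 22.
Final offense level: 22.
Criminal history: 6 prior points → Category B (3-10).
Level 22 falls in the 21-22 band.
Grid: Level 21-22 × Category B = 1080-1350 days.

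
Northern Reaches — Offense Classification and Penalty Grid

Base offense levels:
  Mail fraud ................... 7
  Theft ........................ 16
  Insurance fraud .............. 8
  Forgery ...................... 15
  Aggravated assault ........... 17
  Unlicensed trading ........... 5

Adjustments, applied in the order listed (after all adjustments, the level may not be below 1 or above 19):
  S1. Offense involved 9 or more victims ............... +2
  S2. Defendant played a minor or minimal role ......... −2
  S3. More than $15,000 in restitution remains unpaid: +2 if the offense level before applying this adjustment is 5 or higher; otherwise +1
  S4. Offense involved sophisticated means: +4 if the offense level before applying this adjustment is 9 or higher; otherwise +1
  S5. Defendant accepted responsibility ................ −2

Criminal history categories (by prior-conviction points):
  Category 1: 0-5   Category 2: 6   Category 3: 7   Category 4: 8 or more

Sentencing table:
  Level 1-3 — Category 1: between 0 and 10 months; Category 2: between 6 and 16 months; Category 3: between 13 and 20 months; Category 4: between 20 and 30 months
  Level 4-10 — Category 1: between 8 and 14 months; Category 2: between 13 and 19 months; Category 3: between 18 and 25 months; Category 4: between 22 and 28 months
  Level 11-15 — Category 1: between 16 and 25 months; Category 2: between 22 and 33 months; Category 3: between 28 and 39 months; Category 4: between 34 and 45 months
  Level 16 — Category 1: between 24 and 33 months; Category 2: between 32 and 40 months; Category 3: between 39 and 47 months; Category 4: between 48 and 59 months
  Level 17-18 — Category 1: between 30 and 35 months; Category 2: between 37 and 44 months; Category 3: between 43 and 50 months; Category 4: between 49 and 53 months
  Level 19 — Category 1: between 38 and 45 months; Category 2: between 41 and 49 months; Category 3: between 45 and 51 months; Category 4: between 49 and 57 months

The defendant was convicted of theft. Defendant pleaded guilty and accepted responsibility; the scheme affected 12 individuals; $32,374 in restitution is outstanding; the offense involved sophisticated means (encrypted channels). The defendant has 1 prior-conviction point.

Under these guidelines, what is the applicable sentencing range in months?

Base offense level for theft: 16.
S1 applies: 16 + 2 = 18.
S3 applies (level before this adjustment is 18 ≥ 5, so +2): 18 + 2 = 20.
S4 applies (level before this adjustment is 20 ≥ 9, so +4): 20 + 4 = 24.
S5 applies: 24 − 2 = 22.
Level 22 exceeds the maximum of 19; capped at 19.
Final offense level: 19.
Criminal history: 1 prior point → Category 1 (0-5).
Level 19 falls in the 19 band.
Grid: Level 19 × Category 1 = 38-45 months.

38-45 months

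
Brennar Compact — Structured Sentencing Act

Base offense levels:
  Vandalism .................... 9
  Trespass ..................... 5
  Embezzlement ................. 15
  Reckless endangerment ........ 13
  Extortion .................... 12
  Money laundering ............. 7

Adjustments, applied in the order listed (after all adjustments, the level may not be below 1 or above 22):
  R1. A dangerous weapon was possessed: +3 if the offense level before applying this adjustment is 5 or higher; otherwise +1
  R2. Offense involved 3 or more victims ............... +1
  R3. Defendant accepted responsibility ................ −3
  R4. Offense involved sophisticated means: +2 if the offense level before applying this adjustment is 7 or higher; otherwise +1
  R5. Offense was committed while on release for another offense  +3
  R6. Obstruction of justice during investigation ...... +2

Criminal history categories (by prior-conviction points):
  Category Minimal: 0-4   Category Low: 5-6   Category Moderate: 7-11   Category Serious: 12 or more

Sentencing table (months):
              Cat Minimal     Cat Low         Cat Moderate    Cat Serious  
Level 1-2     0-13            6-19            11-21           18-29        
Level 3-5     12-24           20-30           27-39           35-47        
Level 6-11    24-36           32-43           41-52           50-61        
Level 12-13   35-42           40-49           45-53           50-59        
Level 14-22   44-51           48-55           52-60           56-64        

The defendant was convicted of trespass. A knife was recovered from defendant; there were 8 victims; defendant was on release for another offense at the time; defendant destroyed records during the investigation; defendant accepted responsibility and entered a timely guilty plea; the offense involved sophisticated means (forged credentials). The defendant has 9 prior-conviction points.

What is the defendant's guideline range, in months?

Base offense level for trespass: 5.
R1 applies (level before this adjustment is 5 ≥ 5, so +3): 5 + 3 = 8.
R2 applies: 8 + 1 = 9.
R3 applies: 9 − 3 = 6.
R4 applies (level before this adjustment is 6 < 7, so +1): 6 + 1 = 7.
R5 applies: 7 + 3 = 10.
R6 applies: 10 + 2 = 12.
Final offense level: 12.
Criminal history: 9 prior points → Category Moderate (7-11).
Level 12 falls in the 12-13 band.
Grid: Level 12-13 × Category Moderate = 45-53 months.

45-53 months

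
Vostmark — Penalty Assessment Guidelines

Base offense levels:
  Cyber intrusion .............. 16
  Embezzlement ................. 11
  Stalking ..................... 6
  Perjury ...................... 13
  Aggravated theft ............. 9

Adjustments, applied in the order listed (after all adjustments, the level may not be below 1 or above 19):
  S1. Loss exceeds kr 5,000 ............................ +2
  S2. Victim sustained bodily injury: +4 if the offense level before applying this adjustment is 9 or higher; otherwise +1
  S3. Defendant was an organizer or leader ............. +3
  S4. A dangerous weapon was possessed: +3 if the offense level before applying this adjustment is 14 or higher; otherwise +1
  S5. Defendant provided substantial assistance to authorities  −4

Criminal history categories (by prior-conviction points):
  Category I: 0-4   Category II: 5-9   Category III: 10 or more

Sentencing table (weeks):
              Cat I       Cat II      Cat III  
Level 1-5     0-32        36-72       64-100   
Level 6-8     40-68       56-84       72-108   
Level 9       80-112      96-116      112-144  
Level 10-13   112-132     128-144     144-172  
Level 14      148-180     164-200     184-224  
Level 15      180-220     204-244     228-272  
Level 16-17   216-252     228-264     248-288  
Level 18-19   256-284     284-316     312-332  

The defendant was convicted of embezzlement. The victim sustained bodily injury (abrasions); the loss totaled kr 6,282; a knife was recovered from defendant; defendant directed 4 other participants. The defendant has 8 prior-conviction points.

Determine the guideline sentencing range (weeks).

284-316 weeks

Base offense level for embezzlement: 11.
S1 applies: 11 + 2 = 13.
S2 applies (level before this adjustment is 13 ≥ 9, so +4): 13 + 4 = 17.
S3 applies: 17 + 3 = 20.
S4 applies (level before this adjustment is 20 ≥ 14, so +3): 20 + 3 = 23.
Level 23 exceeds the maximum of 19; capped at 19.
Final offense level: 19.
Criminal history: 8 prior points → Category II (5-9).
Level 19 falls in the 18-19 band.
Grid: Level 18-19 × Category II = 284-316 weeks.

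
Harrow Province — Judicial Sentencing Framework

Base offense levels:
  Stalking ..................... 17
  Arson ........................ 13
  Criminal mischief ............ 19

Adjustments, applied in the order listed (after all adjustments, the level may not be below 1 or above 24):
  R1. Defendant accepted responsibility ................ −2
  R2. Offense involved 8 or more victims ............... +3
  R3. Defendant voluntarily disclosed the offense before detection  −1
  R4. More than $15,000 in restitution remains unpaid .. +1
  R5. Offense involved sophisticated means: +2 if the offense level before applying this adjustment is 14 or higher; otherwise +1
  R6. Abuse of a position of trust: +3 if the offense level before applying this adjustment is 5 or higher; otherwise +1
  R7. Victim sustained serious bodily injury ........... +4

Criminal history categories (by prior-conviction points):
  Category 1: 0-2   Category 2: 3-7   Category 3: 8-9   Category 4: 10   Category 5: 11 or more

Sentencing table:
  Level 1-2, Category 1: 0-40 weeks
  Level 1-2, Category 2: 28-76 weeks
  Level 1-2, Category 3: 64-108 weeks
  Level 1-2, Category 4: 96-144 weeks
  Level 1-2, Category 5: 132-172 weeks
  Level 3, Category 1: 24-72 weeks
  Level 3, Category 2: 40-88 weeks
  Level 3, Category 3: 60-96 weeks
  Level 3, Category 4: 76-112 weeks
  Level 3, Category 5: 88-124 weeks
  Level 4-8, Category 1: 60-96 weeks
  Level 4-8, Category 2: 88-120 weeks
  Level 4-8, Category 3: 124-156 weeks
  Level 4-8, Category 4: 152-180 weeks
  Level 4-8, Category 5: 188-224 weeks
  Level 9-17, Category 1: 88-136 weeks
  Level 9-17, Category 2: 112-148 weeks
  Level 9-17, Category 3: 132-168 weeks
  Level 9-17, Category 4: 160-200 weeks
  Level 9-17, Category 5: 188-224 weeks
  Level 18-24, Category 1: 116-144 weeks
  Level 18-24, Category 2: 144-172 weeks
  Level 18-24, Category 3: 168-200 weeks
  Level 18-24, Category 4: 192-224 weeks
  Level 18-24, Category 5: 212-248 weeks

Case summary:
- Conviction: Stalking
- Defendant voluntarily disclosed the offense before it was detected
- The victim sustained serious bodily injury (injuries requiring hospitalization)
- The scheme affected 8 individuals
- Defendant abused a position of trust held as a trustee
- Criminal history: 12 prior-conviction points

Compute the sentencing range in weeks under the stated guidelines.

212-248 weeks

Base offense level for stalking: 17.
R2 applies: 17 + 3 = 20.
R3 applies: 20 − 1 = 19.
R4 does not apply.
R5 does not apply.
R6 applies (level before this adjustment is 19 ≥ 5, so +3): 19 + 3 = 22.
R7 applies: 22 + 4 = 26.
Level 26 exceeds the maximum of 24; capped at 24.
Final offense level: 24.
Criminal history: 12 prior points → Category 5 (11+).
Level 24 falls in the 18-24 band.
Grid: Level 18-24 × Category 5 = 212-248 weeks.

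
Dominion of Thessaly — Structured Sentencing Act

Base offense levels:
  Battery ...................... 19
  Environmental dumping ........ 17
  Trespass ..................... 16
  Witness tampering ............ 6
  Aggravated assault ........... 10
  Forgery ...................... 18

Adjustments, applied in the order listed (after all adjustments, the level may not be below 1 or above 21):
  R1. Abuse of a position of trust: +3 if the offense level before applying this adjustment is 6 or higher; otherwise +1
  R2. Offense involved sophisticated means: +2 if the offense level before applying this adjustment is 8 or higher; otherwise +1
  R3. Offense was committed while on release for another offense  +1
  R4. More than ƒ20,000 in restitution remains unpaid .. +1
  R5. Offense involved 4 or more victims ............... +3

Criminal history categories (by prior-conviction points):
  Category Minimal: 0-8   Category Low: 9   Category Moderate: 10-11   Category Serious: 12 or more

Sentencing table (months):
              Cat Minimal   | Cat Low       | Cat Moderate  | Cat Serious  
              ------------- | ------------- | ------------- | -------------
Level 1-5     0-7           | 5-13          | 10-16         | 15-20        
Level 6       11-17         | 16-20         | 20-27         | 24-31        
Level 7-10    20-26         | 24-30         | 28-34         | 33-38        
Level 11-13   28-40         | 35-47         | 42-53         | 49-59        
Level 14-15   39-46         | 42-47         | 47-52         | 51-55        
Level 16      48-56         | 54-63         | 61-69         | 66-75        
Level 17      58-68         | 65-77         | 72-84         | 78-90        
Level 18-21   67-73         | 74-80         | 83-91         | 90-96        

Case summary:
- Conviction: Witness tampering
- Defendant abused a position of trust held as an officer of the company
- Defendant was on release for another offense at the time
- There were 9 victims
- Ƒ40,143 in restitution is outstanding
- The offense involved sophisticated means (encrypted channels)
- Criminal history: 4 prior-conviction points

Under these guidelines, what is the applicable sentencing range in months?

Base offense level for witness tampering: 6.
R1 applies (level before this adjustment is 6 ≥ 6, so +3): 6 + 3 = 9.
R2 applies (level before this adjustment is 9 ≥ 8, so +2): 9 + 2 = 11.
R3 applies: 11 + 1 = 12.
R4 applies: 12 + 1 = 13.
R5 applies: 13 + 3 = 16.
Final offense level: 16.
Criminal history: 4 prior points → Category Minimal (0-8).
Level 16 falls in the 16 band.
Grid: Level 16 × Category Minimal = 48-56 months.

48-56 months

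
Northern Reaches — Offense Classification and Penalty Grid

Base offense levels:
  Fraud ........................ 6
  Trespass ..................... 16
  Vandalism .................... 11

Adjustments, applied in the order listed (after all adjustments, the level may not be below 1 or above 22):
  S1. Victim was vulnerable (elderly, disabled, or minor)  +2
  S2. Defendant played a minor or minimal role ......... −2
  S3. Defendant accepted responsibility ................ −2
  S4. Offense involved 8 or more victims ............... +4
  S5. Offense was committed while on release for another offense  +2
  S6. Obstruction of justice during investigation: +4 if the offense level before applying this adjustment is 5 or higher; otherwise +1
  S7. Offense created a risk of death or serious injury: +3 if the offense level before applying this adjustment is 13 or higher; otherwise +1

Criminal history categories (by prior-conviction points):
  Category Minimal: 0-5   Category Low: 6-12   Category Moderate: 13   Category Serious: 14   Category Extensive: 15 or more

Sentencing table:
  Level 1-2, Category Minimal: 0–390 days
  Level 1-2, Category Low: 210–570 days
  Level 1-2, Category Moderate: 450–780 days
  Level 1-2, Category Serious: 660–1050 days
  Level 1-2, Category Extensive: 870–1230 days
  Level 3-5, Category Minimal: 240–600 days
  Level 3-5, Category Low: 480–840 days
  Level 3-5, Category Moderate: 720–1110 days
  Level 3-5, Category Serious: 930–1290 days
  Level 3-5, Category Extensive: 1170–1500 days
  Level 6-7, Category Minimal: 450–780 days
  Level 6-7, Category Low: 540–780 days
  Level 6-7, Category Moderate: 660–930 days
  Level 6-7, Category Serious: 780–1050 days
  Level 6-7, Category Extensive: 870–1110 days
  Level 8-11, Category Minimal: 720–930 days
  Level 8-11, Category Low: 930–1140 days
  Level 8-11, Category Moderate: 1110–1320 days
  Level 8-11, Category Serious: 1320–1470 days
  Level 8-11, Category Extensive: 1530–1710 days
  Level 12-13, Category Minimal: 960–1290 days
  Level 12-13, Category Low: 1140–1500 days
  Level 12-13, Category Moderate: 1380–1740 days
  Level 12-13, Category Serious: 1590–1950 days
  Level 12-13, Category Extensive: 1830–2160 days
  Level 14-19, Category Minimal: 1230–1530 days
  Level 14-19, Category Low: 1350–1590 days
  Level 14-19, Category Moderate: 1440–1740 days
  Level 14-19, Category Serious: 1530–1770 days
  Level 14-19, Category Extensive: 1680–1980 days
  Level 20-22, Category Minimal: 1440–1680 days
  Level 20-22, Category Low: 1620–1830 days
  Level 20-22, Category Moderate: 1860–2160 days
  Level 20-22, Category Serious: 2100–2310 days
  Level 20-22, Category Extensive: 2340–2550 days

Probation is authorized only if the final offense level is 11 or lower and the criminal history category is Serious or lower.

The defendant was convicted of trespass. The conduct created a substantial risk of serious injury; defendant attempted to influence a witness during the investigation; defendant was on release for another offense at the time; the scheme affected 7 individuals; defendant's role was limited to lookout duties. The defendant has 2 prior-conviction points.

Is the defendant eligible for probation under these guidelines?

Base offense level for trespass: 16.
S1 does not apply.
S2 applies: 16 − 2 = 14.
S3 does not apply.
S5 applies: 14 + 2 = 16.
S6 applies (level before this adjustment is 16 ≥ 5, so +4): 16 + 4 = 20.
S7 applies (level before this adjustment is 20 ≥ 13, so +3): 20 + 3 = 23.
Level 23 exceeds the maximum of 22; capped at 22.
Final offense level: 22.
Criminal history: 2 prior points → Category Minimal (0-5).
Level 22 falls in the 20-22 band.
Grid: Level 20-22 × Category Minimal = 1440-1680 days.
Probation check: level 22 > 11 and category Minimal ≤ Serious → not eligible.

No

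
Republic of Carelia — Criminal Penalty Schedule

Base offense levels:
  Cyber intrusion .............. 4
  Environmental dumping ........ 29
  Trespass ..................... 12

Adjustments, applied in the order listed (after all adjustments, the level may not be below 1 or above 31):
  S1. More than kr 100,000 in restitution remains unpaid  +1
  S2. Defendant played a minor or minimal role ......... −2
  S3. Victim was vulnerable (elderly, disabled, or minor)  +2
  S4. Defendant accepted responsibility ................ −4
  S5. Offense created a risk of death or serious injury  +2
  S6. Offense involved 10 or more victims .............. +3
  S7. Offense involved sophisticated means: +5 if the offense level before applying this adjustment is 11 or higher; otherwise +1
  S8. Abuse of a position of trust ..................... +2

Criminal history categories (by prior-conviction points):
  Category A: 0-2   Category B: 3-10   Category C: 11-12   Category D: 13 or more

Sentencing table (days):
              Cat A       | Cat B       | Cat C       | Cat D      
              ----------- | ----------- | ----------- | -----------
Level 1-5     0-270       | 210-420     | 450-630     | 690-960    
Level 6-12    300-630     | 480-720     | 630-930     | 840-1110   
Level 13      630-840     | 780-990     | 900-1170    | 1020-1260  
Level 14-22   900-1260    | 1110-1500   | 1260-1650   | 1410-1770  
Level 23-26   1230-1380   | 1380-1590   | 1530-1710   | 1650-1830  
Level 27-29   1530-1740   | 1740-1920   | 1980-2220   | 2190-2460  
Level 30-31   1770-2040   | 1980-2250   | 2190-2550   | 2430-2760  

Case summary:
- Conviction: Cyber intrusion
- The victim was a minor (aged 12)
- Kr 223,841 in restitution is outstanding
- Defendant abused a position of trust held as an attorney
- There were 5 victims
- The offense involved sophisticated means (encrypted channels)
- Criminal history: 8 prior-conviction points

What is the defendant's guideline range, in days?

Base offense level for cyber intrusion: 4.
S1 applies: 4 + 1 = 5.
S3 applies: 5 + 2 = 7.
S5 does not apply.
S6 does not apply.
S7 applies (level before this adjustment is 7 < 11, so +1): 7 + 1 = 8.
S8 applies: 8 + 2 = 10.
Final offense level: 10.
Criminal history: 8 prior points → Category B (3-10).
Level 10 falls in the 6-12 band.
Grid: Level 6-12 × Category B = 480-720 days.

480-720 days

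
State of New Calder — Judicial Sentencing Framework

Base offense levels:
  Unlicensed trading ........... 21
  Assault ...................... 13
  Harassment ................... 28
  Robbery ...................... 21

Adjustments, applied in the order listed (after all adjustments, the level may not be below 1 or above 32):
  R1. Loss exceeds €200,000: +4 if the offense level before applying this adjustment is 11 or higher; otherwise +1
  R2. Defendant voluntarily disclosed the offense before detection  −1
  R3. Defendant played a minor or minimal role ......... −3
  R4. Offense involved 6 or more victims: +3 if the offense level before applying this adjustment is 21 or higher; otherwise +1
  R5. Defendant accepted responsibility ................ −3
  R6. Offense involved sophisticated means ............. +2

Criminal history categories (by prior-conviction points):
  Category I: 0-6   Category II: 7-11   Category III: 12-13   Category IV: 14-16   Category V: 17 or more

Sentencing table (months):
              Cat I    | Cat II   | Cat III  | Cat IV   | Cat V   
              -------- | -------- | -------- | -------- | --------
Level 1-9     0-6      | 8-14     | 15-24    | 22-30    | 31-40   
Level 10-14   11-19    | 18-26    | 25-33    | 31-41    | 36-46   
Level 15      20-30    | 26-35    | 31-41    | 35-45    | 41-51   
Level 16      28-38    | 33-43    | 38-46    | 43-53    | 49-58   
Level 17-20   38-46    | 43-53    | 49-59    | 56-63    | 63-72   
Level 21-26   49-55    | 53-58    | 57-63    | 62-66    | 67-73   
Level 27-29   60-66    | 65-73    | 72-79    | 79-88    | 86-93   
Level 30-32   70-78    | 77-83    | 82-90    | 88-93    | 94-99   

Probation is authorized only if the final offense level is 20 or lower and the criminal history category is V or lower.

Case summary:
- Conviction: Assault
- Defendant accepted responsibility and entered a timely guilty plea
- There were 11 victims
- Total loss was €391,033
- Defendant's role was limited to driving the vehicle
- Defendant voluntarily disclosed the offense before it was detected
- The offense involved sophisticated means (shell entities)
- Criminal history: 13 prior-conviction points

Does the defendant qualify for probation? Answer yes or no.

Yes

Base offense level for assault: 13.
R1 applies (level before this adjustment is 13 ≥ 11, so +4): 13 + 4 = 17.
R2 applies: 17 − 1 = 16.
R3 applies: 16 − 3 = 13.
R4 applies (level before this adjustment is 13 < 21, so +1): 13 + 1 = 14.
R5 applies: 14 − 3 = 11.
R6 applies: 11 + 2 = 13.
Final offense level: 13.
Criminal history: 13 prior points → Category III (12-13).
Level 13 falls in the 10-14 band.
Grid: Level 10-14 × Category III = 25-33 months.
Probation check: level 13 ≤ 20 and category III ≤ V → eligible.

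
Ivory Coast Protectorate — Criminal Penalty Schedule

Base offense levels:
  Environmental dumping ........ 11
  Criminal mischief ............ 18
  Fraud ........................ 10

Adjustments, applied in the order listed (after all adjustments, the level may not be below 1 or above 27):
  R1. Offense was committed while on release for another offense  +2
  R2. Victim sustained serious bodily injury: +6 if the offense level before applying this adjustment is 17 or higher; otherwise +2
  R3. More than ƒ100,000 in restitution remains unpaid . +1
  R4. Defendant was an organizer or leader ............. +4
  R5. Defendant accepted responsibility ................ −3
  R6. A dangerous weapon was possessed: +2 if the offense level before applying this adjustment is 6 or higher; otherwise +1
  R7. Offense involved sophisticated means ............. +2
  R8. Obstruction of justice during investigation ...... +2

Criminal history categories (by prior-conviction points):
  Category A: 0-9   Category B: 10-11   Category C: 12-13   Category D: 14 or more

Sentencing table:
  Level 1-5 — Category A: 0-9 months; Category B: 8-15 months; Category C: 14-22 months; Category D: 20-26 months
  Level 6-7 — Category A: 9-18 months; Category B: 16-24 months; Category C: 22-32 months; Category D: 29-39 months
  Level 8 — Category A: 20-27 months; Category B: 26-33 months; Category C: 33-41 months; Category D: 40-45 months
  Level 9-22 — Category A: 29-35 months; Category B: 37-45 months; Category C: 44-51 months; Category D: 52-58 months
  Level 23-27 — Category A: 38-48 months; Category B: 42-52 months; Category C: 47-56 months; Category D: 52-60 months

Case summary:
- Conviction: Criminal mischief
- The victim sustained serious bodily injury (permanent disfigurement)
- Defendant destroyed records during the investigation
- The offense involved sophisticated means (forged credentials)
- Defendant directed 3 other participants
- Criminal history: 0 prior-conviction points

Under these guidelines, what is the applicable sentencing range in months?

38-48 months

Base offense level for criminal mischief: 18.
R2 applies (level before this adjustment is 18 ≥ 17, so +6): 18 + 6 = 24.
R4 applies: 24 + 4 = 28.
R6 does not apply.
R7 applies: 28 + 2 = 30.
R8 applies: 30 + 2 = 32.
Level 32 exceeds the maximum of 27; capped at 27.
Final offense level: 27.
Criminal history: 0 prior points → Category A (0-9).
Level 27 falls in the 23-27 band.
Grid: Level 23-27 × Category A = 38-48 months.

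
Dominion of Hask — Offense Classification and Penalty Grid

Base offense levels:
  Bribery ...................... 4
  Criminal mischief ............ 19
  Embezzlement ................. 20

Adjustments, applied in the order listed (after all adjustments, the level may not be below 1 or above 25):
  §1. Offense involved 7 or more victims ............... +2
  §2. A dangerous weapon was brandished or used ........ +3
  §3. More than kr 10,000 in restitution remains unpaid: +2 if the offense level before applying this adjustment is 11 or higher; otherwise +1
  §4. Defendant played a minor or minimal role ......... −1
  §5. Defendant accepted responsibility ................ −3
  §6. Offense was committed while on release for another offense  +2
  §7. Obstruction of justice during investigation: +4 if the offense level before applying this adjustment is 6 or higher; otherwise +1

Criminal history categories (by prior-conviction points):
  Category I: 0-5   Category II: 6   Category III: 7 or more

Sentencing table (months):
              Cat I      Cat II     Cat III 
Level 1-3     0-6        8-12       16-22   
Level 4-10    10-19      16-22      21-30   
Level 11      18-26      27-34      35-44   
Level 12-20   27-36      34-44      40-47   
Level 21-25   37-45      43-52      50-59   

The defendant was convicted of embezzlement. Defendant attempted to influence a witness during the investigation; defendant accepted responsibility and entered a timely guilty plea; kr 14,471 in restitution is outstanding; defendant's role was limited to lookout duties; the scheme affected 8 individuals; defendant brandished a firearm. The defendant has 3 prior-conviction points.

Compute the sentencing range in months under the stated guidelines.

Base offense level for embezzlement: 20.
§1 applies: 20 + 2 = 22.
§2 applies: 22 + 3 = 25.
§3 applies (level before this adjustment is 25 ≥ 11, so +2): 25 + 2 = 27.
§4 applies: 27 − 1 = 26.
§5 applies: 26 − 3 = 23.
§6 does not apply.
§7 applies (level before this adjustment is 23 ≥ 6, so +4): 23 + 4 = 27.
Level 27 exceeds the maximum of 25; capped at 25.
Final offense level: 25.
Criminal history: 3 prior points → Category I (0-5).
Level 25 falls in the 21-25 band.
Grid: Level 21-25 × Category I = 37-45 months.

37-45 months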